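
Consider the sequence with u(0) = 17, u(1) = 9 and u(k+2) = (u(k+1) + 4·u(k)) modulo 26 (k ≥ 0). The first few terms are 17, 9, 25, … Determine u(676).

u(0) = 17; u(1) = 9; u(2) = 25; u(3) = 9; u(4) = 5; u(5) = 15; u(6) = 9; u(7) = 17; u(8) = 1; u(9) = 17; u(10) = 21; u(11) = 11; u(12) = 17; u(13) = 9.
The sequence repeats with period 12.
So u(676) = u(0 + ((676-0) mod 12)) = u(4) = 5.

5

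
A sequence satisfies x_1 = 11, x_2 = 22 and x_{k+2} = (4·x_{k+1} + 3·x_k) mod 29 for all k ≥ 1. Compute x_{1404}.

Listing terms: x_1 = 11,  x_2 = 22,  x_3 = 5,  x_4 = 28,  x_5 = 11,  x_6 = 12,  x_7 = 23,  x_8 = 12,  x_9 = 1,  x_{10} = 11,  x_{11} = 18,  x_{12} = 18,  x_{13} = 10,  x_{14} = 7,  x_{15} = 0,  x_{16} = 21,  x_{17} = 26,  x_{18} = 22,  x_{19} = 21,  x_{20} = 5,  x_{21} = 25,  x_{22} = 28,  x_{23} = 13,  x_{24} = 20,  x_{25} = 3,  x_{26} = 14,  x_{27} = 7,  x_{28} = 12,  x_{29} = 11,  x_{30} = 22.
Since (x_{29}, x_{30}) = (x_1, x_2) = (11, 22) (two consecutive terms determine the rest), the sequence is periodic with period 28.
(1404 - 1) mod 28 = 3, so x_{1404} = x_4 = 28.

28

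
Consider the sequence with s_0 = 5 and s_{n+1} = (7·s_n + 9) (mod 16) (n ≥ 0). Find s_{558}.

13

Computing terms: s_0 = 5, s_1 = 12, s_2 = 13, s_3 = 4, s_4 = 5.
Since s_4 = s_0 = 5, the sequence is periodic with period 4.
(558 - 0) mod 4 = 2, so s_{558} = s_2 = 13.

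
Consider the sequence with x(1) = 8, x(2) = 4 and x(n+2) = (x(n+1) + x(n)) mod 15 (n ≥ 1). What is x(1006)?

14

Listing terms: x(1) = 8,  x(2) = 4,  x(3) = 12,  x(4) = 1,  x(5) = 13,  x(6) = 14,  x(7) = 12,  x(8) = 11,  x(9) = 8,  x(10) = 4.
The sequence repeats with period 8.
So x(1006) = x(1 + ((1006-1) mod 8)) = x(6) = 14.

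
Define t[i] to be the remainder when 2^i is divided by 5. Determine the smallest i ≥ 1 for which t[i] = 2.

1

t[0] = 1, t[1] = 2, t[2] = 4, t[3] = 3, t[4] = 1.
Since t[4] = t[0] = 1, the sequence is periodic with period 4.
The value 2 first appears (with i ≥ 1) at t[1].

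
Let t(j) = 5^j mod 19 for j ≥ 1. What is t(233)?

t(1) = 5,  t(2) = 6,  t(3) = 11,  t(4) = 17,  t(5) = 9,  t(6) = 7,  t(7) = 16,  t(8) = 4,  t(9) = 1,  t(10) = 5.
Since t(10) = t(1) = 5, the sequence is periodic with period 9.
So t(233) = t(1 + ((233-1) mod 9)) = t(8) = 4.

4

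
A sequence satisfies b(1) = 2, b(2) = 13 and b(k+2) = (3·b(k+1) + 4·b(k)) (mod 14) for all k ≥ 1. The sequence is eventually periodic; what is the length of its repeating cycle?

6

Listing terms: b(1) = 2; b(2) = 13; b(3) = 5; b(4) = 11; b(5) = 11; b(6) = 7; b(7) = 9; b(8) = 13; b(9) = 5.
Since (b(8), b(9)) = (b(2), b(3)) = (13, 5) (two consecutive terms determine the rest), the sequence is eventually periodic: after a pre-period of length 1 it cycles with period 6.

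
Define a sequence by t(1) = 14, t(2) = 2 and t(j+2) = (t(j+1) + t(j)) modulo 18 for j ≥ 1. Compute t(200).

Listing terms: t(1) = 14; t(2) = 2; t(3) = 16; t(4) = 0; t(5) = 16; t(6) = 16; t(7) = 14; t(8) = 12; t(9) = 8; t(10) = 2; t(11) = 10; t(12) = 12; t(13) = 4; t(14) = 16; t(15) = 2; t(16) = 0; t(17) = 2; t(18) = 2; t(19) = 4; t(20) = 6; t(21) = 10; t(22) = 16; t(23) = 8; t(24) = 6; t(25) = 14; t(26) = 2.
The sequence repeats with period 24.
(200 - 1) mod 24 = 7, so t(200) = t(8) = 12.

12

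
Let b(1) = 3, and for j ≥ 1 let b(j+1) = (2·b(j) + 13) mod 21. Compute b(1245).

Listing terms: b(1) = 3, b(2) = 19, b(3) = 9, b(4) = 10, b(5) = 12, b(6) = 16, b(7) = 3.
Since b(7) = b(1) = 3, the sequence is periodic with period 6.
So b(1245) = b(1 + ((1245-1) mod 6)) = b(3) = 9.

9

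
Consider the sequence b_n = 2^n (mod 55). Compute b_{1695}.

43

b_0 = 1,  b_1 = 2,  b_2 = 4,  b_3 = 8,  b_4 = 16,  b_5 = 32,  b_6 = 9,  b_7 = 18,  b_8 = 36,  b_9 = 17,  b_{10} = 34,  b_{11} = 13,  b_{12} = 26,  b_{13} = 52,  b_{14} = 49,  b_{15} = 43,  b_{16} = 31,  b_{17} = 7,  b_{18} = 14,  b_{19} = 28,  b_{20} = 1.
The sequence repeats with period 20.
So b_{1695} = b_{0 + ((1695-0) mod 20)} = b_{15} = 43.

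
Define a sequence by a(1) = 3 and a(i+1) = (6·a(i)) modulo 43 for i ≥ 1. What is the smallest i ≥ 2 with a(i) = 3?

4

Listing terms: a(1) = 3; a(2) = 18; a(3) = 22; a(4) = 3.
The sequence repeats with period 3.
The value 3 next appears (with i ≥ 2) at a(4).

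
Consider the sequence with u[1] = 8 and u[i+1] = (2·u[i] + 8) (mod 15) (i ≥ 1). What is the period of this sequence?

u[1] = 8,  u[2] = 9,  u[3] = 11,  u[4] = 0,  u[5] = 8.
The sequence repeats with period 4.

4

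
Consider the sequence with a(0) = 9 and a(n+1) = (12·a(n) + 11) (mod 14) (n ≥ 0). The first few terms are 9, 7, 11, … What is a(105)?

3

Listing terms: a(0) = 9; a(1) = 7; a(2) = 11; a(3) = 3; a(4) = 5; a(5) = 1; a(6) = 9.
Since a(6) = a(0) = 9, the sequence is periodic with period 6.
(105 - 0) mod 6 = 3, so a(105) = a(3) = 3.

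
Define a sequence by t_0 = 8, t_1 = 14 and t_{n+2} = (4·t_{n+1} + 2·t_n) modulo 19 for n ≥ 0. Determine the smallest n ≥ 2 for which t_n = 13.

5

t_0 = 8; t_1 = 14; t_2 = 15; t_3 = 12; t_4 = 2; t_5 = 13; t_6 = 18; t_7 = 3; t_8 = 10; t_9 = 8; t_{10} = 14.
Since (t_9, t_{10}) = (t_0, t_1) = (8, 14) (two consecutive terms determine the rest), the sequence is periodic with period 9.
The value 13 first appears (with n ≥ 2) at t_5.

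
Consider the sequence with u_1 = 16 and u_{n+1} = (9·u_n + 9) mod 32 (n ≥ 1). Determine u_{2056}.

u_1 = 16,  u_2 = 25,  u_3 = 10,  u_4 = 3,  u_5 = 4,  u_6 = 13,  u_7 = 30,  u_8 = 23,  u_9 = 24,  u_{10} = 1,  u_{11} = 18,  u_{12} = 11,  u_{13} = 12,  u_{14} = 21,  u_{15} = 6,  u_{16} = 31,  u_{17} = 0,  u_{18} = 9,  u_{19} = 26,  u_{20} = 19,  u_{21} = 20,  u_{22} = 29,  u_{23} = 14,  u_{24} = 7,  u_{25} = 8,  u_{26} = 17,  u_{27} = 2,  u_{28} = 27,  u_{29} = 28,  u_{30} = 5,  u_{31} = 22,  u_{32} = 15,  u_{33} = 16.
Since u_{33} = u_1 = 16, the sequence is periodic with period 32.
(2056 - 1) mod 32 = 7, so u_{2056} = u_8 = 23.

23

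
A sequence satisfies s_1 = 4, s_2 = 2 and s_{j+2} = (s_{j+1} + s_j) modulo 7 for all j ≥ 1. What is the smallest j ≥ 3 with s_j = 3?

9

s_1 = 4, s_2 = 2, s_3 = 6, s_4 = 1, s_5 = 0, s_6 = 1, s_7 = 1, s_8 = 2, s_9 = 3, s_{10} = 5, s_{11} = 1, s_{12} = 6, s_{13} = 0, s_{14} = 6, s_{15} = 6, s_{16} = 5, s_{17} = 4, s_{18} = 2.
The sequence repeats with period 16.
The value 3 first appears (with j ≥ 3) at s_9.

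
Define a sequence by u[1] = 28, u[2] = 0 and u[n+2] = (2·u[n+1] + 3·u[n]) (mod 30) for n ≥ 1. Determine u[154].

Computing terms: u[1] = 28; u[2] = 0; u[3] = 24; u[4] = 18; u[5] = 18; u[6] = 0; u[7] = 24.
Since (u[6], u[7]) = (u[2], u[3]) = (0, 24) (two consecutive terms determine the rest), the sequence is eventually periodic: after a pre-period of length 1 it cycles with period 4.
For n ≥ 2, u[n] depends only on (n - 2) mod 4. (154 - 2) mod 4 = 0, so u[154] = u[2] = 0.

0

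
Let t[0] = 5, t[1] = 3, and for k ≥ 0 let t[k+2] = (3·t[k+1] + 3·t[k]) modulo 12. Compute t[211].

3

t[0] = 5,  t[1] = 3,  t[2] = 0,  t[3] = 9,  t[4] = 3,  t[5] = 0.
Since (t[4], t[5]) = (t[1], t[2]) = (3, 0) (two consecutive terms determine the rest), the sequence is eventually periodic: after a pre-period of length 1 it cycles with period 3.
For k ≥ 1, t[k] depends only on (k - 1) mod 3. (211 - 1) mod 3 = 0, so t[211] = t[1] = 3.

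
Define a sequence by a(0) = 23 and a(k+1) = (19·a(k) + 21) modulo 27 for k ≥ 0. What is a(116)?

20

Listing terms: a(0) = 23,  a(1) = 26,  a(2) = 2,  a(3) = 5,  a(4) = 8,  a(5) = 11,  a(6) = 14,  a(7) = 17,  a(8) = 20,  a(9) = 23.
Since a(9) = a(0) = 23, the sequence is periodic with period 9.
So a(116) = a(0 + ((116-0) mod 9)) = a(8) = 20.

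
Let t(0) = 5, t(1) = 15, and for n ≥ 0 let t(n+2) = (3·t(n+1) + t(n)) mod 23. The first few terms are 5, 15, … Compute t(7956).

Listing terms: t(0) = 5; t(1) = 15; t(2) = 4; t(3) = 4; t(4) = 16; t(5) = 6; t(6) = 11; t(7) = 16; t(8) = 13; t(9) = 9; t(10) = 17; t(11) = 14; t(12) = 13; t(13) = 7; t(14) = 11; t(15) = 17; t(16) = 16; t(17) = 19; t(18) = 4; t(19) = 8; t(20) = 5; t(21) = 0; t(22) = 5; t(23) = 15.
The sequence repeats with period 22.
So t(7956) = t(0 + ((7956-0) mod 22)) = t(14) = 11.

11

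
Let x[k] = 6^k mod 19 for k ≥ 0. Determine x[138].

Listing terms: x[0] = 1, x[1] = 6, x[2] = 17, x[3] = 7, x[4] = 4, x[5] = 5, x[6] = 11, x[7] = 9, x[8] = 16, x[9] = 1.
Since x[9] = x[0] = 1, the sequence is periodic with period 9.
(138 - 0) mod 9 = 3, so x[138] = x[3] = 7.

7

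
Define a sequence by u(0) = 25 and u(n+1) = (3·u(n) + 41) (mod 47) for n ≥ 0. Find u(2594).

We have u(0) = 25, u(1) = 22, u(2) = 13, u(3) = 33, u(4) = 46, u(5) = 38, u(6) = 14, u(7) = 36, u(8) = 8, u(9) = 18, u(10) = 1, u(11) = 44, u(12) = 32, u(13) = 43, u(14) = 29, u(15) = 34, u(16) = 2, u(17) = 0, u(18) = 41, u(19) = 23, u(20) = 16, u(21) = 42, u(22) = 26, u(23) = 25.
The sequence repeats with period 23.
(2594 - 0) mod 23 = 18, so u(2594) = u(18) = 41.

41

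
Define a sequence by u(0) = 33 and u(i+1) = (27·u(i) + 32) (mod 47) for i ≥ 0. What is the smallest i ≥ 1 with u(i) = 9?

Listing terms: u(0) = 33; u(1) = 30; u(2) = 43; u(3) = 18; u(4) = 1; u(5) = 12; u(6) = 27; u(7) = 9; u(8) = 40; u(9) = 31; u(10) = 23; u(11) = 42; u(12) = 38; u(13) = 24; u(14) = 22; u(15) = 15; u(16) = 14; u(17) = 34; u(18) = 10; u(19) = 20; u(20) = 8; u(21) = 13; u(22) = 7; u(23) = 33.
Since u(23) = u(0) = 33, the sequence is periodic with period 23.
The value 9 first appears (with i ≥ 1) at u(7).

7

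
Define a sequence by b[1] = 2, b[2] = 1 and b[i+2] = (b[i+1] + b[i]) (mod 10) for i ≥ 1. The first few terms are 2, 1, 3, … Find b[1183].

8

We have b[1] = 2,  b[2] = 1,  b[3] = 3,  b[4] = 4,  b[5] = 7,  b[6] = 1,  b[7] = 8,  b[8] = 9,  b[9] = 7,  b[10] = 6,  b[11] = 3,  b[12] = 9,  b[13] = 2,  b[14] = 1.
The sequence repeats with period 12.
(1183 - 1) mod 12 = 6, so b[1183] = b[7] = 8.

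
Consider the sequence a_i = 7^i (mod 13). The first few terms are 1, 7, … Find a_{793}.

We have a_0 = 1, a_1 = 7, a_2 = 10, a_3 = 5, a_4 = 9, a_5 = 11, a_6 = 12, a_7 = 6, a_8 = 3, a_9 = 8, a_{10} = 4, a_{11} = 2, a_{12} = 1.
The sequence repeats with period 12.
So a_{793} = a_{0 + ((793-0) mod 12)} = a_1 = 7.

7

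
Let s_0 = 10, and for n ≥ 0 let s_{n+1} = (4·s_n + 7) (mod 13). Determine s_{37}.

Computing terms: s_0 = 10,  s_1 = 8,  s_2 = 0,  s_3 = 7,  s_4 = 9,  s_5 = 4,  s_6 = 10.
Since s_6 = s_0 = 10, the sequence is periodic with period 6.
(37 - 0) mod 6 = 1, so s_{37} = s_1 = 8.

8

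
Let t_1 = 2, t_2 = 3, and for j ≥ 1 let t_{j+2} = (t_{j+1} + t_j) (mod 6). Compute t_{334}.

0

Computing terms: t_1 = 2; t_2 = 3; t_3 = 5; t_4 = 2; t_5 = 1; t_6 = 3; t_7 = 4; t_8 = 1; t_9 = 5; t_{10} = 0; t_{11} = 5; t_{12} = 5; t_{13} = 4; t_{14} = 3; t_{15} = 1; t_{16} = 4; t_{17} = 5; t_{18} = 3; t_{19} = 2; t_{20} = 5; t_{21} = 1; t_{22} = 0; t_{23} = 1; t_{24} = 1; t_{25} = 2; t_{26} = 3.
The sequence repeats with period 24.
(334 - 1) mod 24 = 21, so t_{334} = t_{22} = 0.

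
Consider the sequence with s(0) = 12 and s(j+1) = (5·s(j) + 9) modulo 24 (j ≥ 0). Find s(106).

18

Listing terms: s(0) = 12, s(1) = 21, s(2) = 18, s(3) = 3, s(4) = 0, s(5) = 9, s(6) = 6, s(7) = 15, s(8) = 12.
Since s(8) = s(0) = 12, the sequence is periodic with period 8.
So s(106) = s(0 + ((106-0) mod 8)) = s(2) = 18.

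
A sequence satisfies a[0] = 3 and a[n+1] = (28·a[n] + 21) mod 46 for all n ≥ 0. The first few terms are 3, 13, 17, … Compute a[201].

We have a[0] = 3; a[1] = 13; a[2] = 17; a[3] = 37; a[4] = 45; a[5] = 39; a[6] = 9; a[7] = 43; a[8] = 29; a[9] = 5; a[10] = 23; a[11] = 21; a[12] = 11; a[13] = 7; a[14] = 33; a[15] = 25; a[16] = 31; a[17] = 15; a[18] = 27; a[19] = 41; a[20] = 19; a[21] = 1; a[22] = 3.
Since a[22] = a[0] = 3, the sequence is periodic with period 22.
So a[201] = a[0 + ((201-0) mod 22)] = a[3] = 37.

37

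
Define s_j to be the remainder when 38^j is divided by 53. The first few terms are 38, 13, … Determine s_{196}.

Computing terms: s_1 = 38,  s_2 = 13,  s_3 = 17,  s_4 = 10,  s_5 = 9,  s_6 = 24,  s_7 = 11,  s_8 = 47,  s_9 = 37,  s_{10} = 28,  s_{11} = 4,  s_{12} = 46,  s_{13} = 52,  s_{14} = 15,  s_{15} = 40,  s_{16} = 36,  s_{17} = 43,  s_{18} = 44,  s_{19} = 29,  s_{20} = 42,  s_{21} = 6,  s_{22} = 16,  s_{23} = 25,  s_{24} = 49,  s_{25} = 7,  s_{26} = 1,  s_{27} = 38.
The sequence repeats with period 26.
So s_{196} = s_{1 + ((196-1) mod 26)} = s_{14} = 15.

15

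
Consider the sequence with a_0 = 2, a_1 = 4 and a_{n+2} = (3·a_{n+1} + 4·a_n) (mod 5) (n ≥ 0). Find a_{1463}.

1

a_0 = 2; a_1 = 4; a_2 = 0; a_3 = 1; a_4 = 3; a_5 = 3; a_6 = 1; a_7 = 0; a_8 = 4; a_9 = 2; a_{10} = 2; a_{11} = 4.
The sequence repeats with period 10.
(1463 - 0) mod 10 = 3, so a_{1463} = a_3 = 1.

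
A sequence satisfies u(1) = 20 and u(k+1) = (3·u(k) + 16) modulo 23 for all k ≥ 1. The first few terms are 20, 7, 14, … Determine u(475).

7

We have u(1) = 20; u(2) = 7; u(3) = 14; u(4) = 12; u(5) = 6; u(6) = 11; u(7) = 3; u(8) = 2; u(9) = 22; u(10) = 13; u(11) = 9; u(12) = 20.
Since u(12) = u(1) = 20, the sequence is periodic with period 11.
So u(475) = u(1 + ((475-1) mod 11)) = u(2) = 7.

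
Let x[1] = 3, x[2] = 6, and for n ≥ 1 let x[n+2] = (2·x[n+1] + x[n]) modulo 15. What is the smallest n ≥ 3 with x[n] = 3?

11

x[1] = 3,  x[2] = 6,  x[3] = 0,  x[4] = 6,  x[5] = 12,  x[6] = 0,  x[7] = 12,  x[8] = 9,  x[9] = 0,  x[10] = 9,  x[11] = 3,  x[12] = 0,  x[13] = 3,  x[14] = 6.
The sequence repeats with period 12.
The value 3 first appears (with n ≥ 3) at x[11].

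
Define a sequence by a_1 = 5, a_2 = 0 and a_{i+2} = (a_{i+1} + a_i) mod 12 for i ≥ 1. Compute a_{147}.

5

a_1 = 5,  a_2 = 0,  a_3 = 5,  a_4 = 5,  a_5 = 10,  a_6 = 3,  a_7 = 1,  a_8 = 4,  a_9 = 5,  a_{10} = 9,  a_{11} = 2,  a_{12} = 11,  a_{13} = 1,  a_{14} = 0,  a_{15} = 1,  a_{16} = 1,  a_{17} = 2,  a_{18} = 3,  a_{19} = 5,  a_{20} = 8,  a_{21} = 1,  a_{22} = 9,  a_{23} = 10,  a_{24} = 7,  a_{25} = 5,  a_{26} = 0.
Since (a_{25}, a_{26}) = (a_1, a_2) = (5, 0) (two consecutive terms determine the rest), the sequence is periodic with period 24.
So a_{147} = a_{1 + ((147-1) mod 24)} = a_3 = 5.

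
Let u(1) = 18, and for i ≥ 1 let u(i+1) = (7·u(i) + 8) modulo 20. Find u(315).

6

Listing terms: u(1) = 18, u(2) = 14, u(3) = 6, u(4) = 10, u(5) = 18.
Since u(5) = u(1) = 18, the sequence is periodic with period 4.
(315 - 1) mod 4 = 2, so u(315) = u(3) = 6.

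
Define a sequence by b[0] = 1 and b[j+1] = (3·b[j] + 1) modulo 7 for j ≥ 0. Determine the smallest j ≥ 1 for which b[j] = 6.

We have b[0] = 1; b[1] = 4; b[2] = 6; b[3] = 5; b[4] = 2; b[5] = 0; b[6] = 1.
The sequence repeats with period 6.
The value 6 first appears (with j ≥ 1) at b[2].

2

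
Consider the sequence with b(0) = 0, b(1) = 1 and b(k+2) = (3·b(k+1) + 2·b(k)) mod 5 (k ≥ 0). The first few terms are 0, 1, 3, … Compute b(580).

4

b(0) = 0; b(1) = 1; b(2) = 3; b(3) = 1; b(4) = 4; b(5) = 4; b(6) = 0; b(7) = 3; b(8) = 4; b(9) = 3; b(10) = 2; b(11) = 2; b(12) = 0; b(13) = 4; b(14) = 2; b(15) = 4; b(16) = 1; b(17) = 1; b(18) = 0; b(19) = 2; b(20) = 1; b(21) = 2; b(22) = 3; b(23) = 3; b(24) = 0; b(25) = 1.
The sequence repeats with period 24.
(580 - 0) mod 24 = 4, so b(580) = b(4) = 4.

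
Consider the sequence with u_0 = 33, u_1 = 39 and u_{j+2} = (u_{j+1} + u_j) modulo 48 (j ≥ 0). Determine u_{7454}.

u_0 = 33; u_1 = 39; u_2 = 24; u_3 = 15; u_4 = 39; u_5 = 6; u_6 = 45; u_7 = 3; u_8 = 0; u_9 = 3; u_{10} = 3; u_{11} = 6; u_{12} = 9; u_{13} = 15; u_{14} = 24; u_{15} = 39; u_{16} = 15; u_{17} = 6; u_{18} = 21; u_{19} = 27; u_{20} = 0; u_{21} = 27; u_{22} = 27; u_{23} = 6; u_{24} = 33; u_{25} = 39.
Since (u_{24}, u_{25}) = (u_0, u_1) = (33, 39) (two consecutive terms determine the rest), the sequence is periodic with period 24.
So u_{7454} = u_{0 + ((7454-0) mod 24)} = u_{14} = 24.

24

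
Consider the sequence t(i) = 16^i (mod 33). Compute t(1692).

25

We have t(0) = 1,  t(1) = 16,  t(2) = 25,  t(3) = 4,  t(4) = 31,  t(5) = 1.
The sequence repeats with period 5.
So t(1692) = t(0 + ((1692-0) mod 5)) = t(2) = 25.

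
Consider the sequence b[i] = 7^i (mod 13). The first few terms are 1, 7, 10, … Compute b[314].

10

b[0] = 1, b[1] = 7, b[2] = 10, b[3] = 5, b[4] = 9, b[5] = 11, b[6] = 12, b[7] = 6, b[8] = 3, b[9] = 8, b[10] = 4, b[11] = 2, b[12] = 1.
Since b[12] = b[0] = 1, the sequence is periodic with period 12.
(314 - 0) mod 12 = 2, so b[314] = b[2] = 10.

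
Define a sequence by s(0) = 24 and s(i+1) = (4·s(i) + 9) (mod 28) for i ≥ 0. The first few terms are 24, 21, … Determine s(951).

Computing terms: s(0) = 24, s(1) = 21, s(2) = 9, s(3) = 17, s(4) = 21.
Since s(4) = s(1) = 21, the sequence is eventually periodic: after a pre-period of length 1 it cycles with period 3.
For i ≥ 1, s(i) depends only on (i - 1) mod 3. (951 - 1) mod 3 = 2, so s(951) = s(3) = 17.

17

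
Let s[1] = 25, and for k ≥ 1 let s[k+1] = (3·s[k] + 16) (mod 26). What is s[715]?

Listing terms: s[1] = 25,  s[2] = 13,  s[3] = 3,  s[4] = 25.
The sequence repeats with period 3.
(715 - 1) mod 3 = 0, so s[715] = s[1] = 25.

25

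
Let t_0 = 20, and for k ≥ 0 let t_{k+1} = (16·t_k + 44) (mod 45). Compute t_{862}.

Listing terms: t_0 = 20, t_1 = 4, t_2 = 18, t_3 = 17, t_4 = 1, t_5 = 15, t_6 = 14, t_7 = 43, t_8 = 12, t_9 = 11, t_{10} = 40, t_{11} = 9, t_{12} = 8, t_{13} = 37, t_{14} = 6, t_{15} = 5, t_{16} = 34, t_{17} = 3, t_{18} = 2, t_{19} = 31, t_{20} = 0, t_{21} = 44, t_{22} = 28, t_{23} = 42, t_{24} = 41, t_{25} = 25, t_{26} = 39, t_{27} = 38, t_{28} = 22, t_{29} = 36, t_{30} = 35, t_{31} = 19, t_{32} = 33, t_{33} = 32, t_{34} = 16, t_{35} = 30, t_{36} = 29, t_{37} = 13, t_{38} = 27, t_{39} = 26, t_{40} = 10, t_{41} = 24, t_{42} = 23, t_{43} = 7, t_{44} = 21, t_{45} = 20.
The sequence repeats with period 45.
(862 - 0) mod 45 = 7, so t_{862} = t_7 = 43.

43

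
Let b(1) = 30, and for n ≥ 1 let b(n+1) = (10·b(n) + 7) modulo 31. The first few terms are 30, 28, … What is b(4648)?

19

Computing terms: b(1) = 30, b(2) = 28, b(3) = 8, b(4) = 25, b(5) = 9, b(6) = 4, b(7) = 16, b(8) = 12, b(9) = 3, b(10) = 6, b(11) = 5, b(12) = 26, b(13) = 19, b(14) = 11, b(15) = 24, b(16) = 30.
Since b(16) = b(1) = 30, the sequence is periodic with period 15.
So b(4648) = b(1 + ((4648-1) mod 15)) = b(13) = 19.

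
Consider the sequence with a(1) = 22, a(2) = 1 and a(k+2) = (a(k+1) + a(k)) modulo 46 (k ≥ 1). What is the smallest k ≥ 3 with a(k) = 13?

44

a(1) = 22, a(2) = 1, a(3) = 23, a(4) = 24, a(5) = 1, a(6) = 25, a(7) = 26, a(8) = 5, a(9) = 31, a(10) = 36, a(11) = 21, a(12) = 11, a(13) = 32, a(14) = 43, a(15) = 29, a(16) = 26, a(17) = 9, a(18) = 35, a(19) = 44, a(20) = 33, a(21) = 31, a(22) = 18, a(23) = 3, a(24) = 21, a(25) = 24, a(26) = 45, a(27) = 23, a(28) = 22, a(29) = 45, a(30) = 21, a(31) = 20, a(32) = 41, a(33) = 15, a(34) = 10, a(35) = 25, a(36) = 35, a(37) = 14, a(38) = 3, a(39) = 17, a(40) = 20, a(41) = 37, a(42) = 11, a(43) = 2, a(44) = 13, a(45) = 15, a(46) = 28, a(47) = 43, a(48) = 25, a(49) = 22, a(50) = 1.
The sequence repeats with period 48.
The value 13 first appears (with k ≥ 3) at a(44).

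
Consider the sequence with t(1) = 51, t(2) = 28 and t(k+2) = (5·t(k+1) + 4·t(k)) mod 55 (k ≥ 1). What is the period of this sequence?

We have t(1) = 51; t(2) = 28; t(3) = 14; t(4) = 17; t(5) = 31; t(6) = 3; t(7) = 29; t(8) = 47; t(9) = 21; t(10) = 18; t(11) = 9; t(12) = 7; t(13) = 16; t(14) = 53; t(15) = 54; t(16) = 42; t(17) = 41; t(18) = 43; t(19) = 49; t(20) = 32; t(21) = 26; t(22) = 38; t(23) = 19; t(24) = 27; t(25) = 46; t(26) = 8; t(27) = 4; t(28) = 52; t(29) = 1; t(30) = 48; t(31) = 24; t(32) = 37; t(33) = 6; t(34) = 13; t(35) = 34; t(36) = 2; t(37) = 36; t(38) = 23; t(39) = 39; t(40) = 12; t(41) = 51; t(42) = 28.
Since (t(41), t(42)) = (t(1), t(2)) = (51, 28) (two consecutive terms determine the rest), the sequence is periodic with period 40.

40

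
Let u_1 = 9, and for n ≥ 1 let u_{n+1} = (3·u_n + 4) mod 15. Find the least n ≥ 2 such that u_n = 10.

4

u_1 = 9,  u_2 = 1,  u_3 = 7,  u_4 = 10,  u_5 = 4,  u_6 = 1.
Since u_6 = u_2 = 1, the sequence is eventually periodic: after a pre-period of length 1 it cycles with period 4.
The value 10 first appears (with n ≥ 2) at u_4.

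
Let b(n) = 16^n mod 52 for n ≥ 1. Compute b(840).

We have b(1) = 16; b(2) = 48; b(3) = 40; b(4) = 16.
Since b(4) = b(1) = 16, the sequence is periodic with period 3.
(840 - 1) mod 3 = 2, so b(840) = b(3) = 40.

40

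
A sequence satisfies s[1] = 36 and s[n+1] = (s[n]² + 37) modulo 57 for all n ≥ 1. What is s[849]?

s[1] = 36,  s[2] = 22,  s[3] = 8,  s[4] = 44,  s[5] = 35,  s[6] = 8.
Since s[6] = s[3] = 8, the sequence is eventually periodic: after a pre-period of length 2 it cycles with period 3.
For n ≥ 3, s[n] depends only on (n - 3) mod 3. (849 - 3) mod 3 = 0, so s[849] = s[3] = 8.

8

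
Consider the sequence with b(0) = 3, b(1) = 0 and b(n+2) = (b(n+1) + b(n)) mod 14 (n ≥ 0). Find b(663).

3

Computing terms: b(0) = 3, b(1) = 0, b(2) = 3, b(3) = 3, b(4) = 6, b(5) = 9, b(6) = 1, b(7) = 10, b(8) = 11, b(9) = 7, b(10) = 4, b(11) = 11, b(12) = 1, b(13) = 12, b(14) = 13, b(15) = 11, b(16) = 10, b(17) = 7, b(18) = 3, b(19) = 10, b(20) = 13, b(21) = 9, b(22) = 8, b(23) = 3, b(24) = 11, b(25) = 0, b(26) = 11, b(27) = 11, b(28) = 8, b(29) = 5, b(30) = 13, b(31) = 4, b(32) = 3, b(33) = 7, b(34) = 10, b(35) = 3, b(36) = 13, b(37) = 2, b(38) = 1, b(39) = 3, b(40) = 4, b(41) = 7, b(42) = 11, b(43) = 4, b(44) = 1, b(45) = 5, b(46) = 6, b(47) = 11, b(48) = 3, b(49) = 0.
Since (b(48), b(49)) = (b(0), b(1)) = (3, 0) (two consecutive terms determine the rest), the sequence is periodic with period 48.
(663 - 0) mod 48 = 39, so b(663) = b(39) = 3.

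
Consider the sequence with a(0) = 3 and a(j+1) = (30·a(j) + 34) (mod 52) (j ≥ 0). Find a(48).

We have a(0) = 3,  a(1) = 20,  a(2) = 10,  a(3) = 22,  a(4) = 18,  a(5) = 2,  a(6) = 42,  a(7) = 46,  a(8) = 10.
Since a(8) = a(2) = 10, the sequence is eventually periodic: after a pre-period of length 2 it cycles with period 6.
For j ≥ 2, a(j) depends only on (j - 2) mod 6. (48 - 2) mod 6 = 4, so a(48) = a(6) = 42.

42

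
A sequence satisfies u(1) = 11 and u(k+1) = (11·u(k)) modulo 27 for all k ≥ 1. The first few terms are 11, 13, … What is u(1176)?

10

Listing terms: u(1) = 11,  u(2) = 13,  u(3) = 8,  u(4) = 7,  u(5) = 23,  u(6) = 10,  u(7) = 2,  u(8) = 22,  u(9) = 26,  u(10) = 16,  u(11) = 14,  u(12) = 19,  u(13) = 20,  u(14) = 4,  u(15) = 17,  u(16) = 25,  u(17) = 5,  u(18) = 1,  u(19) = 11.
Since u(19) = u(1) = 11, the sequence is periodic with period 18.
So u(1176) = u(1 + ((1176-1) mod 18)) = u(6) = 10.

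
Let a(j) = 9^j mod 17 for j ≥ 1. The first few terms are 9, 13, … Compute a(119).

2

We have a(1) = 9, a(2) = 13, a(3) = 15, a(4) = 16, a(5) = 8, a(6) = 4, a(7) = 2, a(8) = 1, a(9) = 9.
The sequence repeats with period 8.
(119 - 1) mod 8 = 6, so a(119) = a(7) = 2.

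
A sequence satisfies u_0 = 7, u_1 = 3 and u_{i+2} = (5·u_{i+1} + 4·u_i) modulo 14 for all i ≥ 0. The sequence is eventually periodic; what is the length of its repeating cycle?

48

u_0 = 7, u_1 = 3, u_2 = 1, u_3 = 3, u_4 = 5, u_5 = 9, u_6 = 9, u_7 = 11, u_8 = 7, u_9 = 9, u_{10} = 3, u_{11} = 9, u_{12} = 1, u_{13} = 13, u_{14} = 13, u_{15} = 5, u_{16} = 7, u_{17} = 13, u_{18} = 9, u_{19} = 13, u_{20} = 3, u_{21} = 11, u_{22} = 11, u_{23} = 1, u_{24} = 7, u_{25} = 11, u_{26} = 13, u_{27} = 11, u_{28} = 9, u_{29} = 5, u_{30} = 5, u_{31} = 3, u_{32} = 7, u_{33} = 5, u_{34} = 11, u_{35} = 5, u_{36} = 13, u_{37} = 1, u_{38} = 1, u_{39} = 9, u_{40} = 7, u_{41} = 1, u_{42} = 5, u_{43} = 1, u_{44} = 11, u_{45} = 3, u_{46} = 3, u_{47} = 13, u_{48} = 7, u_{49} = 3.
The sequence repeats with period 48.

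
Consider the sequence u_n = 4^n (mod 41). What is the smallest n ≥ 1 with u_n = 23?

Listing terms: u_0 = 1; u_1 = 4; u_2 = 16; u_3 = 23; u_4 = 10; u_5 = 40; u_6 = 37; u_7 = 25; u_8 = 18; u_9 = 31; u_{10} = 1.
Since u_{10} = u_0 = 1, the sequence is periodic with period 10.
The value 23 first appears (with n ≥ 1) at u_3.

3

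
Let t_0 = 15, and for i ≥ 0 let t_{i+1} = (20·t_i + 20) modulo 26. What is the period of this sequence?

12

We have t_0 = 15,  t_1 = 8,  t_2 = 24,  t_3 = 6,  t_4 = 10,  t_5 = 12,  t_6 = 0,  t_7 = 20,  t_8 = 4,  t_9 = 22,  t_{10} = 18,  t_{11} = 16,  t_{12} = 2,  t_{13} = 8.
Since t_{13} = t_1 = 8, the sequence is eventually periodic: after a pre-period of length 1 it cycles with period 12.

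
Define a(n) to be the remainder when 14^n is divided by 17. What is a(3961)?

Computing terms: a(0) = 1, a(1) = 14, a(2) = 9, a(3) = 7, a(4) = 13, a(5) = 12, a(6) = 15, a(7) = 6, a(8) = 16, a(9) = 3, a(10) = 8, a(11) = 10, a(12) = 4, a(13) = 5, a(14) = 2, a(15) = 11, a(16) = 1.
Since a(16) = a(0) = 1, the sequence is periodic with period 16.
So a(3961) = a(0 + ((3961-0) mod 16)) = a(9) = 3.

3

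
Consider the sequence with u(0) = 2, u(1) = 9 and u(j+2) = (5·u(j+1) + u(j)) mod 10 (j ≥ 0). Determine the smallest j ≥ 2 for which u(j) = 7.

2

u(0) = 2, u(1) = 9, u(2) = 7, u(3) = 4, u(4) = 7, u(5) = 9, u(6) = 2, u(7) = 9.
Since (u(6), u(7)) = (u(0), u(1)) = (2, 9) (two consecutive terms determine the rest), the sequence is periodic with period 6.
The value 7 first appears (with j ≥ 2) at u(2).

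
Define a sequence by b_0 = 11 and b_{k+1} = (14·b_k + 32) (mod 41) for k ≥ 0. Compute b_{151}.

Computing terms: b_0 = 11,  b_1 = 22,  b_2 = 12,  b_3 = 36,  b_4 = 3,  b_5 = 33,  b_6 = 2,  b_7 = 19,  b_8 = 11.
Since b_8 = b_0 = 11, the sequence is periodic with period 8.
So b_{151} = b_{0 + ((151-0) mod 8)} = b_7 = 19.

19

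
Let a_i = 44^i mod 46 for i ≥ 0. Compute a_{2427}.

Listing terms: a_0 = 1,  a_1 = 44,  a_2 = 4,  a_3 = 38,  a_4 = 16,  a_5 = 14,  a_6 = 18,  a_7 = 10,  a_8 = 26,  a_9 = 40,  a_{10} = 12,  a_{11} = 22,  a_{12} = 2,  a_{13} = 42,  a_{14} = 8,  a_{15} = 30,  a_{16} = 32,  a_{17} = 28,  a_{18} = 36,  a_{19} = 20,  a_{20} = 6,  a_{21} = 34,  a_{22} = 24,  a_{23} = 44.
Since a_{23} = a_1 = 44, the sequence is eventually periodic: after a pre-period of length 1 it cycles with period 22.
For i ≥ 1, a_i depends only on (i - 1) mod 22. (2427 - 1) mod 22 = 6, so a_{2427} = a_7 = 10.

10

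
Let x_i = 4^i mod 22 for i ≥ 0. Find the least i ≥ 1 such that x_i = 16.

x_0 = 1,  x_1 = 4,  x_2 = 16,  x_3 = 20,  x_4 = 14,  x_5 = 12,  x_6 = 4.
Since x_6 = x_1 = 4, the sequence is eventually periodic: after a pre-period of length 1 it cycles with period 5.
The value 16 first appears (with i ≥ 1) at x_2.

2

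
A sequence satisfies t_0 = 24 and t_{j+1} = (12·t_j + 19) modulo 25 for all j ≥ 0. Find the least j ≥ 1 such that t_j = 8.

18

t_0 = 24; t_1 = 7; t_2 = 3; t_3 = 5; t_4 = 4; t_5 = 17; t_6 = 23; t_7 = 20; t_8 = 9; t_9 = 2; t_{10} = 18; t_{11} = 10; t_{12} = 14; t_{13} = 12; t_{14} = 13; t_{15} = 0; t_{16} = 19; t_{17} = 22; t_{18} = 8; t_{19} = 15; t_{20} = 24.
The sequence repeats with period 20.
The value 8 first appears (with j ≥ 1) at t_{18}.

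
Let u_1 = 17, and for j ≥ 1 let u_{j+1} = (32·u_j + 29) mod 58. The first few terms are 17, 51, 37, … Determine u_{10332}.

25

Computing terms: u_1 = 17, u_2 = 51, u_3 = 37, u_4 = 53, u_5 = 43, u_6 = 13, u_7 = 39, u_8 = 1, u_9 = 3, u_{10} = 9, u_{11} = 27, u_{12} = 23, u_{13} = 11, u_{14} = 33, u_{15} = 41, u_{16} = 7, u_{17} = 21, u_{18} = 5, u_{19} = 15, u_{20} = 45, u_{21} = 19, u_{22} = 57, u_{23} = 55, u_{24} = 49, u_{25} = 31, u_{26} = 35, u_{27} = 47, u_{28} = 25, u_{29} = 17.
Since u_{29} = u_1 = 17, the sequence is periodic with period 28.
So u_{10332} = u_{1 + ((10332-1) mod 28)} = u_{28} = 25.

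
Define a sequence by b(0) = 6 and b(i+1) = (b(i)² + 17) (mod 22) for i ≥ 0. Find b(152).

b(0) = 6,  b(1) = 9,  b(2) = 10,  b(3) = 7,  b(4) = 0,  b(5) = 17,  b(6) = 20,  b(7) = 21,  b(8) = 18,  b(9) = 11,  b(10) = 6.
Since b(10) = b(0) = 6, the sequence is periodic with period 10.
(152 - 0) mod 10 = 2, so b(152) = b(2) = 10.

10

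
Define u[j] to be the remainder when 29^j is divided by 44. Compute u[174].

Listing terms: u[0] = 1; u[1] = 29; u[2] = 5; u[3] = 13; u[4] = 25; u[5] = 21; u[6] = 37; u[7] = 17; u[8] = 9; u[9] = 41; u[10] = 1.
The sequence repeats with period 10.
So u[174] = u[0 + ((174-0) mod 10)] = u[4] = 25.

25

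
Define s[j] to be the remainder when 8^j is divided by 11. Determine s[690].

1

Listing terms: s[1] = 8, s[2] = 9, s[3] = 6, s[4] = 4, s[5] = 10, s[6] = 3, s[7] = 2, s[8] = 5, s[9] = 7, s[10] = 1, s[11] = 8.
The sequence repeats with period 10.
So s[690] = s[1 + ((690-1) mod 10)] = s[10] = 1.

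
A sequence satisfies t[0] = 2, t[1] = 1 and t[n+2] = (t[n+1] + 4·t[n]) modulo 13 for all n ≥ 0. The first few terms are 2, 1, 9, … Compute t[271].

12

We have t[0] = 2,  t[1] = 1,  t[2] = 9,  t[3] = 0,  t[4] = 10,  t[5] = 10,  t[6] = 11,  t[7] = 12,  t[8] = 4,  t[9] = 0,  t[10] = 3,  t[11] = 3,  t[12] = 2,  t[13] = 1.
Since (t[12], t[13]) = (t[0], t[1]) = (2, 1) (two consecutive terms determine the rest), the sequence is periodic with period 12.
(271 - 0) mod 12 = 7, so t[271] = t[7] = 12.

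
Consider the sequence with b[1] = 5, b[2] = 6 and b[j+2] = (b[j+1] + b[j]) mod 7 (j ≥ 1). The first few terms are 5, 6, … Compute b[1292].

Listing terms: b[1] = 5; b[2] = 6; b[3] = 4; b[4] = 3; b[5] = 0; b[6] = 3; b[7] = 3; b[8] = 6; b[9] = 2; b[10] = 1; b[11] = 3; b[12] = 4; b[13] = 0; b[14] = 4; b[15] = 4; b[16] = 1; b[17] = 5; b[18] = 6.
The sequence repeats with period 16.
(1292 - 1) mod 16 = 11, so b[1292] = b[12] = 4.

4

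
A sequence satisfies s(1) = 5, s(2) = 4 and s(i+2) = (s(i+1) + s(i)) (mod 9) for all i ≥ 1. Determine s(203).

Listing terms: s(1) = 5; s(2) = 4; s(3) = 0; s(4) = 4; s(5) = 4; s(6) = 8; s(7) = 3; s(8) = 2; s(9) = 5; s(10) = 7; s(11) = 3; s(12) = 1; s(13) = 4; s(14) = 5; s(15) = 0; s(16) = 5; s(17) = 5; s(18) = 1; s(19) = 6; s(20) = 7; s(21) = 4; s(22) = 2; s(23) = 6; s(24) = 8; s(25) = 5; s(26) = 4.
Since (s(25), s(26)) = (s(1), s(2)) = (5, 4) (two consecutive terms determine the rest), the sequence is periodic with period 24.
So s(203) = s(1 + ((203-1) mod 24)) = s(11) = 3.

3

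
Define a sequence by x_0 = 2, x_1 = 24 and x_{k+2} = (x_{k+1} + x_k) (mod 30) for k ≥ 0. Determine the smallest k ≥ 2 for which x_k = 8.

Listing terms: x_0 = 2, x_1 = 24, x_2 = 26, x_3 = 20, x_4 = 16, x_5 = 6, x_6 = 22, x_7 = 28, x_8 = 20, x_9 = 18, x_{10} = 8, x_{11} = 26, x_{12} = 4, x_{13} = 0, x_{14} = 4, x_{15} = 4, x_{16} = 8, x_{17} = 12, x_{18} = 20, x_{19} = 2, x_{20} = 22, x_{21} = 24, x_{22} = 16, x_{23} = 10, x_{24} = 26, x_{25} = 6, x_{26} = 2, x_{27} = 8, x_{28} = 10, x_{29} = 18, x_{30} = 28, x_{31} = 16, x_{32} = 14, x_{33} = 0, x_{34} = 14, x_{35} = 14, x_{36} = 28, x_{37} = 12, x_{38} = 10, x_{39} = 22, x_{40} = 2, x_{41} = 24.
The sequence repeats with period 40.
The value 8 first appears (with k ≥ 2) at x_{10}.

10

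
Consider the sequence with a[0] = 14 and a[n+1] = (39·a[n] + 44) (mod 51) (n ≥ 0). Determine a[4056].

32

Computing terms: a[0] = 14; a[1] = 29; a[2] = 2; a[3] = 20; a[4] = 8; a[5] = 50; a[6] = 5; a[7] = 35; a[8] = 32; a[9] = 17; a[10] = 44; a[11] = 26; a[12] = 38; a[13] = 47; a[14] = 41; a[15] = 11; a[16] = 14.
Since a[16] = a[0] = 14, the sequence is periodic with period 16.
(4056 - 0) mod 16 = 8, so a[4056] = a[8] = 32.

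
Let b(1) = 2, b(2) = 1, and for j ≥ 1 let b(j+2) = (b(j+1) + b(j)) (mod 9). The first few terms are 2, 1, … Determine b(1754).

Computing terms: b(1) = 2; b(2) = 1; b(3) = 3; b(4) = 4; b(5) = 7; b(6) = 2; b(7) = 0; b(8) = 2; b(9) = 2; b(10) = 4; b(11) = 6; b(12) = 1; b(13) = 7; b(14) = 8; b(15) = 6; b(16) = 5; b(17) = 2; b(18) = 7; b(19) = 0; b(20) = 7; b(21) = 7; b(22) = 5; b(23) = 3; b(24) = 8; b(25) = 2; b(26) = 1.
The sequence repeats with period 24.
(1754 - 1) mod 24 = 1, so b(1754) = b(2) = 1.

1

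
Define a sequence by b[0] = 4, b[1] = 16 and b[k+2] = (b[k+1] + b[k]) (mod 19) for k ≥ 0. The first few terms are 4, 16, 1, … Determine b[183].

17

Listing terms: b[0] = 4; b[1] = 16; b[2] = 1; b[3] = 17; b[4] = 18; b[5] = 16; b[6] = 15; b[7] = 12; b[8] = 8; b[9] = 1; b[10] = 9; b[11] = 10; b[12] = 0; b[13] = 10; b[14] = 10; b[15] = 1; b[16] = 11; b[17] = 12; b[18] = 4; b[19] = 16.
The sequence repeats with period 18.
So b[183] = b[0 + ((183-0) mod 18)] = b[3] = 17.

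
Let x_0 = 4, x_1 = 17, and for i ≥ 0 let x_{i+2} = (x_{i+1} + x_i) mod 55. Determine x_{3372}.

We have x_0 = 4,  x_1 = 17,  x_2 = 21,  x_3 = 38,  x_4 = 4,  x_5 = 42,  x_6 = 46,  x_7 = 33,  x_8 = 24,  x_9 = 2,  x_{10} = 26,  x_{11} = 28,  x_{12} = 54,  x_{13} = 27,  x_{14} = 26,  x_{15} = 53,  x_{16} = 24,  x_{17} = 22,  x_{18} = 46,  x_{19} = 13,  x_{20} = 4,  x_{21} = 17.
Since (x_{20}, x_{21}) = (x_0, x_1) = (4, 17) (two consecutive terms determine the rest), the sequence is periodic with period 20.
(3372 - 0) mod 20 = 12, so x_{3372} = x_{12} = 54.

54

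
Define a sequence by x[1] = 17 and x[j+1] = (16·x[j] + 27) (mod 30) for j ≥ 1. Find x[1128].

Listing terms: x[1] = 17, x[2] = 29, x[3] = 11, x[4] = 23, x[5] = 5, x[6] = 17.
Since x[6] = x[1] = 17, the sequence is periodic with period 5.
So x[1128] = x[1 + ((1128-1) mod 5)] = x[3] = 11.

11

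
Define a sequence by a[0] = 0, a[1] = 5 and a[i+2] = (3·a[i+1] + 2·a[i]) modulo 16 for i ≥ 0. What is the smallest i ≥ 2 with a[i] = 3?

4

Computing terms: a[0] = 0, a[1] = 5, a[2] = 15, a[3] = 7, a[4] = 3, a[5] = 7, a[6] = 11, a[7] = 15, a[8] = 3, a[9] = 7.
Since (a[8], a[9]) = (a[4], a[5]) = (3, 7) (two consecutive terms determine the rest), the sequence is eventually periodic: after a pre-period of length 4 it cycles with period 4.
The value 3 first appears (with i ≥ 2) at a[4].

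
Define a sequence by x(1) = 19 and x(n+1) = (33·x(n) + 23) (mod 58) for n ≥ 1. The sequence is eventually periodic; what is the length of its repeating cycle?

Computing terms: x(1) = 19; x(2) = 12; x(3) = 13; x(4) = 46; x(5) = 33; x(6) = 10; x(7) = 5; x(8) = 14; x(9) = 21; x(10) = 20; x(11) = 45; x(12) = 0; x(13) = 23; x(14) = 28; x(15) = 19.
The sequence repeats with period 14.

14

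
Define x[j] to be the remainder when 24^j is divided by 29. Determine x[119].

1

x[1] = 24, x[2] = 25, x[3] = 20, x[4] = 16, x[5] = 7, x[6] = 23, x[7] = 1, x[8] = 24.
The sequence repeats with period 7.
(119 - 1) mod 7 = 6, so x[119] = x[7] = 1.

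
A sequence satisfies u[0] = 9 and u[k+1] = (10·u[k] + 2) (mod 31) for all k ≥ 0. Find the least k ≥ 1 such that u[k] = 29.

Computing terms: u[0] = 9,  u[1] = 30,  u[2] = 23,  u[3] = 15,  u[4] = 28,  u[5] = 3,  u[6] = 1,  u[7] = 12,  u[8] = 29,  u[9] = 13,  u[10] = 8,  u[11] = 20,  u[12] = 16,  u[13] = 7,  u[14] = 10,  u[15] = 9.
The sequence repeats with period 15.
The value 29 first appears (with k ≥ 1) at u[8].

8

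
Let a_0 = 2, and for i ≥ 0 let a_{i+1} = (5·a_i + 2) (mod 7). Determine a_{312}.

2

Computing terms: a_0 = 2,  a_1 = 5,  a_2 = 6,  a_3 = 4,  a_4 = 1,  a_5 = 0,  a_6 = 2.
The sequence repeats with period 6.
(312 - 0) mod 6 = 0, so a_{312} = a_0 = 2.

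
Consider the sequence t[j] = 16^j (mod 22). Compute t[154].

Computing terms: t[1] = 16,  t[2] = 14,  t[3] = 4,  t[4] = 20,  t[5] = 12,  t[6] = 16.
The sequence repeats with period 5.
(154 - 1) mod 5 = 3, so t[154] = t[4] = 20.

20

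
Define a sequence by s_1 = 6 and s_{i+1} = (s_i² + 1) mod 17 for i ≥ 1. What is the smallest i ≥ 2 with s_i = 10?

3

Computing terms: s_1 = 6,  s_2 = 3,  s_3 = 10,  s_4 = 16,  s_5 = 2,  s_6 = 5,  s_7 = 9,  s_8 = 14,  s_9 = 10.
Since s_9 = s_3 = 10, the sequence is eventually periodic: after a pre-period of length 2 it cycles with period 6.
The value 10 first appears (with i ≥ 2) at s_3.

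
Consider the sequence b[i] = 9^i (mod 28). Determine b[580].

9

Computing terms: b[1] = 9; b[2] = 25; b[3] = 1; b[4] = 9.
The sequence repeats with period 3.
(580 - 1) mod 3 = 0, so b[580] = b[1] = 9.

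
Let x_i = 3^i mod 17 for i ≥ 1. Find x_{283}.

x_1 = 3; x_2 = 9; x_3 = 10; x_4 = 13; x_5 = 5; x_6 = 15; x_7 = 11; x_8 = 16; x_9 = 14; x_{10} = 8; x_{11} = 7; x_{12} = 4; x_{13} = 12; x_{14} = 2; x_{15} = 6; x_{16} = 1; x_{17} = 3.
Since x_{17} = x_1 = 3, the sequence is periodic with period 16.
(283 - 1) mod 16 = 10, so x_{283} = x_{11} = 7.

7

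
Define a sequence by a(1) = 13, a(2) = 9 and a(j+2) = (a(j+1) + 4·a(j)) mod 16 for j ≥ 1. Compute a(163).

Computing terms: a(1) = 13,  a(2) = 9,  a(3) = 13,  a(4) = 1,  a(5) = 5,  a(6) = 9,  a(7) = 13.
Since (a(6), a(7)) = (a(2), a(3)) = (9, 13) (two consecutive terms determine the rest), the sequence is eventually periodic: after a pre-period of length 1 it cycles with period 4.
For j ≥ 2, a(j) depends only on (j - 2) mod 4. (163 - 2) mod 4 = 1, so a(163) = a(3) = 13.

13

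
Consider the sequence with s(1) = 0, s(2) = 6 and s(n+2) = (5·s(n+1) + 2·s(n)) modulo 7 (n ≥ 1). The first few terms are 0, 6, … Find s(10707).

2

Computing terms: s(1) = 0, s(2) = 6, s(3) = 2, s(4) = 1, s(5) = 2, s(6) = 5, s(7) = 1, s(8) = 1, s(9) = 0, s(10) = 2, s(11) = 3, s(12) = 5, s(13) = 3, s(14) = 4, s(15) = 5, s(16) = 5, s(17) = 0, s(18) = 3, s(19) = 1, s(20) = 4, s(21) = 1, s(22) = 6, s(23) = 4, s(24) = 4, s(25) = 0, s(26) = 1, s(27) = 5, s(28) = 6, s(29) = 5, s(30) = 2, s(31) = 6, s(32) = 6, s(33) = 0, s(34) = 5, s(35) = 4, s(36) = 2, s(37) = 4, s(38) = 3, s(39) = 2, s(40) = 2, s(41) = 0, s(42) = 4, s(43) = 6, s(44) = 3, s(45) = 6, s(46) = 1, s(47) = 3, s(48) = 3, s(49) = 0, s(50) = 6.
Since (s(49), s(50)) = (s(1), s(2)) = (0, 6) (two consecutive terms determine the rest), the sequence is periodic with period 48.
So s(10707) = s(1 + ((10707-1) mod 48)) = s(3) = 2.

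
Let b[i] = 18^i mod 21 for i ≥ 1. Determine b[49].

b[1] = 18, b[2] = 9, b[3] = 15, b[4] = 18.
The sequence repeats with period 3.
So b[49] = b[1 + ((49-1) mod 3)] = b[1] = 18.

18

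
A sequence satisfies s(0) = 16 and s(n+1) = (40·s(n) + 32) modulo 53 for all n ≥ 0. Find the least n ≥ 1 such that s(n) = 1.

Computing terms: s(0) = 16,  s(1) = 36,  s(2) = 41,  s(3) = 29,  s(4) = 26,  s(5) = 12,  s(6) = 35,  s(7) = 1,  s(8) = 19,  s(9) = 50,  s(10) = 18,  s(11) = 10,  s(12) = 8,  s(13) = 34,  s(14) = 14,  s(15) = 9,  s(16) = 21,  s(17) = 24,  s(18) = 38,  s(19) = 15,  s(20) = 49,  s(21) = 31,  s(22) = 0,  s(23) = 32,  s(24) = 40,  s(25) = 42,  s(26) = 16.
Since s(26) = s(0) = 16, the sequence is periodic with period 26.
The value 1 first appears (with n ≥ 1) at s(7).

7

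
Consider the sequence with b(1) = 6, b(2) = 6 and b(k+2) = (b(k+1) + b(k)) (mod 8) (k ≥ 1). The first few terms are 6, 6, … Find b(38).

6

We have b(1) = 6,  b(2) = 6,  b(3) = 4,  b(4) = 2,  b(5) = 6,  b(6) = 0,  b(7) = 6,  b(8) = 6.
The sequence repeats with period 6.
(38 - 1) mod 6 = 1, so b(38) = b(2) = 6.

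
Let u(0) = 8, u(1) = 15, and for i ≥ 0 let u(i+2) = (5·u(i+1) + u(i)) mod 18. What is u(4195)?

u(0) = 8; u(1) = 15; u(2) = 11; u(3) = 16; u(4) = 1; u(5) = 3; u(6) = 16; u(7) = 11; u(8) = 17; u(9) = 6; u(10) = 11; u(11) = 7; u(12) = 10; u(13) = 3; u(14) = 7; u(15) = 2; u(16) = 17; u(17) = 15; u(18) = 2; u(19) = 7; u(20) = 1; u(21) = 12; u(22) = 7; u(23) = 11; u(24) = 8; u(25) = 15.
Since (u(24), u(25)) = (u(0), u(1)) = (8, 15) (two consecutive terms determine the rest), the sequence is periodic with period 24.
(4195 - 0) mod 24 = 19, so u(4195) = u(19) = 7.

7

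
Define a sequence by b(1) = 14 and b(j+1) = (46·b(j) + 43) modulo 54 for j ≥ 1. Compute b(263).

b(1) = 14; b(2) = 39; b(3) = 1; b(4) = 35; b(5) = 33; b(6) = 49; b(7) = 29; b(8) = 27; b(9) = 43; b(10) = 23; b(11) = 21; b(12) = 37; b(13) = 17; b(14) = 15; b(15) = 31; b(16) = 11; b(17) = 9; b(18) = 25; b(19) = 5; b(20) = 3; b(21) = 19; b(22) = 53; b(23) = 51; b(24) = 13; b(25) = 47; b(26) = 45; b(27) = 7; b(28) = 41; b(29) = 39.
Since b(29) = b(2) = 39, the sequence is eventually periodic: after a pre-period of length 1 it cycles with period 27.
For j ≥ 2, b(j) depends only on (j - 2) mod 27. (263 - 2) mod 27 = 18, so b(263) = b(20) = 3.

3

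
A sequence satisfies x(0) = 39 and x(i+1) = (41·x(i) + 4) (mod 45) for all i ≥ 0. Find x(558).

21

x(0) = 39; x(1) = 28; x(2) = 27; x(3) = 31; x(4) = 15; x(5) = 34; x(6) = 3; x(7) = 37; x(8) = 36; x(9) = 40; x(10) = 24; x(11) = 43; x(12) = 12; x(13) = 1; x(14) = 0; x(15) = 4; x(16) = 33; x(17) = 7; x(18) = 21; x(19) = 10; x(20) = 9; x(21) = 13; x(22) = 42; x(23) = 16; x(24) = 30; x(25) = 19; x(26) = 18; x(27) = 22; x(28) = 6; x(29) = 25; x(30) = 39.
The sequence repeats with period 30.
So x(558) = x(0 + ((558-0) mod 30)) = x(18) = 21.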